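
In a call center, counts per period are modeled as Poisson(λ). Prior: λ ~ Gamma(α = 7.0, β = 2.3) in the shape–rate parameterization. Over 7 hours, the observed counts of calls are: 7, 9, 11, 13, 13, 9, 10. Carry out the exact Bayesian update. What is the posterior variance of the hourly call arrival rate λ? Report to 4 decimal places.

0.9134

With a Gamma(shape α, rate β) prior, the Poisson likelihood is conjugate: the posterior is Gamma(α + ΣXᵢ, β + n).
Sum of counts S = 72 over n = 7 hours.
Posterior: Gamma(α+S, β+n) = Gamma(7.0+72, 2.3+7) = Gamma(79.0, 9.3).
Var = α/β² = 79.0/9.3² = 0.9134.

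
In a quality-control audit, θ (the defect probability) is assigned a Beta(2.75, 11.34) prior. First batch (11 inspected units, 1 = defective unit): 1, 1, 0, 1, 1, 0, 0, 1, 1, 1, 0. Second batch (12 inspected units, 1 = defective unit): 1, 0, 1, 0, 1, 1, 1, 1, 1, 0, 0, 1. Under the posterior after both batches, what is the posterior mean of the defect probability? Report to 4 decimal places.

0.4786

The Beta prior is conjugate to a Binomial/Bernoulli likelihood; the update adds successes to α and failures to β.
After batch 1: Beta(2.75+7, 11.34+4) = Beta(9.75, 15.34).
After batch 2: Beta(9.75+8, 15.34+4) = Beta(17.75, 19.34).
Posterior mean = α/(α+β) = 17.75/37.09 = 0.4786.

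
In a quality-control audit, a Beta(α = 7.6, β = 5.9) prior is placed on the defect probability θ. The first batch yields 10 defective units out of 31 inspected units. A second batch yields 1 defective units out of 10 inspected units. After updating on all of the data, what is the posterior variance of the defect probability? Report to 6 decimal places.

The Beta prior is conjugate to a Binomial/Bernoulli likelihood; the update adds successes to α and failures to β.
After batch 1: Beta(7.6+10, 5.9+21) = Beta(17.6, 26.9).
After batch 2: Beta(17.6+1, 26.9+9) = Beta(18.6, 35.9).
Var = αβ/((α+β)²(α+β+1)) = 18.6·35.9/(54.5²·55.5) = 0.004051.

0.004051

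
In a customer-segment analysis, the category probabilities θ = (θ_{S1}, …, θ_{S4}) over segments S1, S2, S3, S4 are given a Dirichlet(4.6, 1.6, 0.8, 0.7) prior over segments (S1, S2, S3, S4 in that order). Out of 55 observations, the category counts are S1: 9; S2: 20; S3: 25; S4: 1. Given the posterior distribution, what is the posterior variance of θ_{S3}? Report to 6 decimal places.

0.003802

The Dirichlet prior is conjugate to the Multinomial likelihood: each posterior αⱼ = prior αⱼ + observed count nⱼ.
Posterior concentration: (13.6, 21.6, 25.8, 1.7), total = 62.7.
Var[θ_j] = α_j(Σα−α_j)/((Σα)²(Σα+1)) = 25.8·36.9/(62.7²·63.7) = 0.003802.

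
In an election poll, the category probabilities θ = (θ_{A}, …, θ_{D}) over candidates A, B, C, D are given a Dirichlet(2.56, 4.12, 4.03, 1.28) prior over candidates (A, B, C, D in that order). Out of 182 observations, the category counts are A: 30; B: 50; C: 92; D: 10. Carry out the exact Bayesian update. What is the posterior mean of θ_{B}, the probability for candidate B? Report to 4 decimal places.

0.2790

The Dirichlet prior is conjugate to the Multinomial likelihood: each posterior αⱼ = prior αⱼ + observed count nⱼ.
Posterior concentration: (32.56, 54.12, 96.03, 11.28), total = 193.99.
E[θ_{B}|data] = α_{B}/Σα = 54.12/193.99 = 0.2790.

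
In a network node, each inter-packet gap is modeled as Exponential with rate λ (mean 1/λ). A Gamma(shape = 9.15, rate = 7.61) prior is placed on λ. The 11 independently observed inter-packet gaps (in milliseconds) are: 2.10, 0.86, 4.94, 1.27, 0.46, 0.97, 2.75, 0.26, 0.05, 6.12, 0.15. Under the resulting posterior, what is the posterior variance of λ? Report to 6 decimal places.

0.026567

With a Gamma(shape α, rate β) prior on the exponential rate λ, the posterior after n observations with total T = Σxᵢ is Gamma(α+n, β+T).
Sum of observations T = 19.93 milliseconds; n = 11.
Posterior: Gamma(9.15+11, 7.61+19.93) = Gamma(20.15, 27.54).
Var = α/β² = 0.026567.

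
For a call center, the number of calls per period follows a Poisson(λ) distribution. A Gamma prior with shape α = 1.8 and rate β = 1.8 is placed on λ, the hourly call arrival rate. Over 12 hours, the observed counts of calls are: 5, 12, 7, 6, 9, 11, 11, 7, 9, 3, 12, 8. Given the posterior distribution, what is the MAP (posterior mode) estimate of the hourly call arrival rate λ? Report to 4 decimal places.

7.3043

With a Gamma(shape α, rate β) prior, the Poisson likelihood is conjugate: the posterior is Gamma(α + ΣXᵢ, β + n).
Sum of counts S = 100 over n = 12 hours.
Posterior: Gamma(α+S, β+n) = Gamma(1.8+100, 1.8+12) = Gamma(101.8, 13.8).
Mode of Gamma(α,β) for α≥1 is (α−1)/β = 100.8/13.8 = 7.3043.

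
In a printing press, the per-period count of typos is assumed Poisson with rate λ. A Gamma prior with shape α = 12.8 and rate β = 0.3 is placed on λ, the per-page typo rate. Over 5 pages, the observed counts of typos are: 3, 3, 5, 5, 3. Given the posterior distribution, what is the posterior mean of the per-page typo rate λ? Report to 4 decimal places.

6.0000

With a Gamma(shape α, rate β) prior, the Poisson likelihood is conjugate: the posterior is Gamma(α + ΣXᵢ, β + n).
Sum of counts S = 19 over n = 5 pages.
Posterior: Gamma(α+S, β+n) = Gamma(12.8+19, 0.3+5) = Gamma(31.8, 5.3).
Posterior mean = α/β = 31.8/5.3 = 6.0000.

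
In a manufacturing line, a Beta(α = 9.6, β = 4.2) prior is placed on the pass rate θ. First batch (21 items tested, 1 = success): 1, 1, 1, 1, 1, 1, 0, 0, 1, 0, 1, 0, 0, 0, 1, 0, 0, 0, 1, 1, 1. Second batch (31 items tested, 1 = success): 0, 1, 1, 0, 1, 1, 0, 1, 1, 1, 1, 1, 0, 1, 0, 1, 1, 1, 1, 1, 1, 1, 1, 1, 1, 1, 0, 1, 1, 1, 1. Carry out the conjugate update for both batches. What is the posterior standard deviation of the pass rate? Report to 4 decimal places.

0.0556

The Beta prior is conjugate to a Binomial/Bernoulli likelihood; the update adds successes to α and failures to β.
After batch 1: Beta(9.6+12, 4.2+9) = Beta(21.6, 13.2).
After batch 2: Beta(21.6+25, 13.2+6) = Beta(46.6, 19.2).
Var = αβ/((α+β)²(α+β+1)) = 46.6·19.2/(65.8²·66.8) = 0.00309356; SD = √0.00309356 = 0.0556.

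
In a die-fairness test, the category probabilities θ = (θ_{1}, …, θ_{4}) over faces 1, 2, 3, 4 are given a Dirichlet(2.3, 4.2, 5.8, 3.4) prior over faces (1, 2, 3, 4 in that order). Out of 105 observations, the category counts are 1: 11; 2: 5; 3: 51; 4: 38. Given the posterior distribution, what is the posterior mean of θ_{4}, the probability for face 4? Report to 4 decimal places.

0.3430

The Dirichlet prior is conjugate to the Multinomial likelihood: each posterior αⱼ = prior αⱼ + observed count nⱼ.
Posterior concentration: (13.3, 9.2, 56.8, 41.4), total = 120.7.
E[θ_{4}|data] = α_{4}/Σα = 41.4/120.7 = 0.3430.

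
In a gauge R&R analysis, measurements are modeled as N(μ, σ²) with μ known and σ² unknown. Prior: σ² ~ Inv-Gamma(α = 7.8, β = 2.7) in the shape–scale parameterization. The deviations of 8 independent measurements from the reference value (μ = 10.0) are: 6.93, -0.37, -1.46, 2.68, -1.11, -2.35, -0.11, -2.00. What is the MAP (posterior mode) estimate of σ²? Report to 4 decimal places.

2.8767

With known mean μ and an Inverse-Gamma(α, β) prior on σ², the Normal likelihood is conjugate: posterior is Inv-Gamma(α + n/2, β + Σ(xᵢ−μ)²/2).
Σ(xᵢ−μ)² = (6.93)² + (-0.37)² + (-1.46)² + (2.68)² + (-1.11)² + (-2.35)² + (-0.11)² + (-2.00)² = 68.2425.
Posterior: Inv-Gamma(7.8 + 8/2, 2.7 + 68.2425/2) = Inv-Gamma(11.80, 36.82125).
Mode = β/(α+1) = 36.82125/12.80 = 2.8767.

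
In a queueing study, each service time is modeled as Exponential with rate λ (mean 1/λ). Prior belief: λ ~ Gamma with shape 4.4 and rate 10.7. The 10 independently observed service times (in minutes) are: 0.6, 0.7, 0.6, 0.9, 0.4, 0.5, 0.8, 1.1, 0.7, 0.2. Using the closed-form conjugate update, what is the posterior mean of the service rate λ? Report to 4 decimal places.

0.8372

With a Gamma(shape α, rate β) prior on the exponential rate λ, the posterior after n observations with total T = Σxᵢ is Gamma(α+n, β+T).
Sum of observations T = 6.5 minutes; n = 10.
Posterior: Gamma(4.4+10, 10.7+6.5) = Gamma(14.4, 17.2).
Posterior mean of λ = α/β = 14.4/17.2 = 0.8372.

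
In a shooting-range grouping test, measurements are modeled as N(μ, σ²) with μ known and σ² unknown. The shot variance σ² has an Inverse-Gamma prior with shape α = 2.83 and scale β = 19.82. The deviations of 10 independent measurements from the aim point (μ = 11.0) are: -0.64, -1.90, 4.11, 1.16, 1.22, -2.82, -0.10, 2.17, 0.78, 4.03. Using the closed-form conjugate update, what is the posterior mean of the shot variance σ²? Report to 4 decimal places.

With known mean μ and an Inverse-Gamma(α, β) prior on σ², the Normal likelihood is conjugate: posterior is Inv-Gamma(α + n/2, β + Σ(xᵢ−μ)²/2).
Σ(xᵢ−μ)² = (-0.64)² + (-1.90)² + (4.11)² + (1.16)² + (1.22)² + (-2.82)² + (-0.10)² + (2.17)² + (0.78)² + (4.03)² = 53.2663.
Posterior: Inv-Gamma(2.83 + 10/2, 19.82 + 53.2663/2) = Inv-Gamma(7.83, 46.45315).
E[σ²|data] = β/(α−1) = 46.45315/6.83 = 6.8013.

6.8013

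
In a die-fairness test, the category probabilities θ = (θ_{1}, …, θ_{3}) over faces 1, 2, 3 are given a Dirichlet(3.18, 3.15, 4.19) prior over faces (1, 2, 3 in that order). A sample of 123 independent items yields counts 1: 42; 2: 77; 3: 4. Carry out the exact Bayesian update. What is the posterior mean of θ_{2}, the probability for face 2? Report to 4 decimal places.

0.6003

The Dirichlet prior is conjugate to the Multinomial likelihood: each posterior αⱼ = prior αⱼ + observed count nⱼ.
Posterior concentration: (45.18, 80.15, 8.19), total = 133.52.
E[θ_{2}|data] = α_{2}/Σα = 80.15/133.52 = 0.6003.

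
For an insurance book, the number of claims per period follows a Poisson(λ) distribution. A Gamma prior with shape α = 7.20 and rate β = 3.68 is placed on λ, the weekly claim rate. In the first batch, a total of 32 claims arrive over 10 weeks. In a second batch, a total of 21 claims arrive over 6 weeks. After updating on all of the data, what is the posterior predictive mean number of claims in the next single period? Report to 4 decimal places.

With a Gamma(shape α, rate β) prior, the Poisson likelihood is conjugate: the posterior is Gamma(α + ΣXᵢ, β + n).
After batch 1: Gamma(α+S, β+n) = Gamma(7.20+32, 3.68+10) = Gamma(39.20, 13.68).
After batch 2: Gamma(α+S, β+n) = Gamma(39.20+21, 13.68+6) = Gamma(60.20, 19.68).
The predictive distribution for one future period is NegBinom with mean α/β = 3.0589.

3.0589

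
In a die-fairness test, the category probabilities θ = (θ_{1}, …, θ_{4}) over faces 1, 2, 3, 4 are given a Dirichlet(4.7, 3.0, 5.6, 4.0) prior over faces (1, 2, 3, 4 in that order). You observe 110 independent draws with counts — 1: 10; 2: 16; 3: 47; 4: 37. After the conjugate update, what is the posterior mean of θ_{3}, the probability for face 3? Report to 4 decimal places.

0.4132

The Dirichlet prior is conjugate to the Multinomial likelihood: each posterior αⱼ = prior αⱼ + observed count nⱼ.
Posterior concentration: (14.7, 19.0, 52.6, 41.0), total = 127.3.
E[θ_{3}|data] = α_{3}/Σα = 52.6/127.3 = 0.4132.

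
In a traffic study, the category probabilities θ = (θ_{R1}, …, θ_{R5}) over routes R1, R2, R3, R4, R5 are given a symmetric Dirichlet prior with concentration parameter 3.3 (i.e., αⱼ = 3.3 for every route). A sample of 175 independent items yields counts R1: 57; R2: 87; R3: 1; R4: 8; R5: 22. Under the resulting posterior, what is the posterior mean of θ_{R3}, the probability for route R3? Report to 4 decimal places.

The Dirichlet prior is conjugate to the Multinomial likelihood: each posterior αⱼ = prior αⱼ + observed count nⱼ.
Posterior concentration: (60.3, 90.3, 4.3, 11.3, 25.3), total = 191.5.
E[θ_{R3}|data] = α_{R3}/Σα = 4.3/191.5 = 0.0225.

0.0225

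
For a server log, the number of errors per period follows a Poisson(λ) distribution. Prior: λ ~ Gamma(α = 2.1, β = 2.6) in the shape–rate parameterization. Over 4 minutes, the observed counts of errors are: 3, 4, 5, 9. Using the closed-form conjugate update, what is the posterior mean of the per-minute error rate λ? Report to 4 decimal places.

With a Gamma(shape α, rate β) prior, the Poisson likelihood is conjugate: the posterior is Gamma(α + ΣXᵢ, β + n).
Sum of counts S = 21 over n = 4 minutes.
Posterior: Gamma(α+S, β+n) = Gamma(2.1+21, 2.6+4) = Gamma(23.1, 6.6).
Posterior mean = α/β = 23.1/6.6 = 3.5000.

3.5000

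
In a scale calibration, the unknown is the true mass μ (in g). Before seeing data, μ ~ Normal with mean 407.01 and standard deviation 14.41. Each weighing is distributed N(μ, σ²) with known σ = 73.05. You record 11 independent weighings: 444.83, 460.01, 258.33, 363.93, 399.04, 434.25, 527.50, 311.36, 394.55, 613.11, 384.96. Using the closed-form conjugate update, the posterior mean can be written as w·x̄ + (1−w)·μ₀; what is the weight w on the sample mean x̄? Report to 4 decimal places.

0.2997

For Normal data with known variance σ², a Normal(μ₀, σ₀²) prior on μ is conjugate. Posterior precision = 1/σ₀² + n/σ²; posterior mean is the precision-weighted average of μ₀ and x̄.
σ₀² = 14.41² = 207.6481, σ² = 73.05² = 5336.3025. Prior precision 1/σ₀² = 1/207.6481; data precision n/σ² = 11/5336.3025.
w = (n/σ²)/(1/σ₀² + n/σ²) = n·σ₀²/(σ² + n·σ₀²) = 11·207.6481/(5336.3025 + 11·207.6481) = 2284.1291/7620.4316 = 0.2997.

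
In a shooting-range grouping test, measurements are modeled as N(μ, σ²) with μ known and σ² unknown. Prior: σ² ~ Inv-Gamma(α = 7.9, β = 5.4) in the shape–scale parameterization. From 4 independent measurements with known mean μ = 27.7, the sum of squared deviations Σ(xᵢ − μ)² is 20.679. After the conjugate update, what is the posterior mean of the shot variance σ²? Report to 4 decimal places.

1.7685

With known mean μ and an Inverse-Gamma(α, β) prior on σ², the Normal likelihood is conjugate: posterior is Inv-Gamma(α + n/2, β + Σ(xᵢ−μ)²/2).
Posterior: Inv-Gamma(7.9 + 4/2, 5.4 + 20.679/2) = Inv-Gamma(9.90, 15.7395).
E[σ²|data] = β/(α−1) = 15.7395/8.90 = 1.7685.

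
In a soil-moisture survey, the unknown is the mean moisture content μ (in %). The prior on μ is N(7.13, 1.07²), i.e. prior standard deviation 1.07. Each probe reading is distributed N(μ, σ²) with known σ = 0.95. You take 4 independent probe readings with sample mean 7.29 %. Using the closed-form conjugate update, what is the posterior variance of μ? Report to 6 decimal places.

For Normal data with known variance σ², a Normal(μ₀, σ₀²) prior on μ is conjugate. Posterior precision = 1/σ₀² + n/σ²; posterior mean is the precision-weighted average of μ₀ and x̄.
σ₀² = 1.07² = 1.1449, σ² = 0.95² = 0.9025; σ² + n·σ₀² = 0.9025 + 4·1.1449 = 5.4821.
Posterior precision = 1/σ₀² + n/σ² = 1/1.1449 + 4/0.9025 = (σ² + n·σ₀²)/(σ₀²σ²) = 5.4821/(1.1449·0.9025); posterior variance σₙ² = σ₀²σ²/(σ² + n·σ₀²) = 1.1449·0.9025/5.4821 = 0.188481.

0.188481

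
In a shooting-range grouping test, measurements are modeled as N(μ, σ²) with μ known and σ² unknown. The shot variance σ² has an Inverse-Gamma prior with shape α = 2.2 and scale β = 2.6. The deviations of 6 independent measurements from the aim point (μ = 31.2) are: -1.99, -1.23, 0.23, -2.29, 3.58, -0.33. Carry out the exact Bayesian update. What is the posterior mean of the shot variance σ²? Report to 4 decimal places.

3.4399

With known mean μ and an Inverse-Gamma(α, β) prior on σ², the Normal likelihood is conjugate: posterior is Inv-Gamma(α + n/2, β + Σ(xᵢ−μ)²/2).
Σ(xᵢ−μ)² = (-1.99)² + (-1.23)² + (0.23)² + (-2.29)² + (3.58)² + (-0.33)² = 23.6953.
Posterior: Inv-Gamma(2.2 + 6/2, 2.6 + 23.6953/2) = Inv-Gamma(5.20, 14.44765).
E[σ²|data] = β/(α−1) = 14.44765/4.20 = 3.4399.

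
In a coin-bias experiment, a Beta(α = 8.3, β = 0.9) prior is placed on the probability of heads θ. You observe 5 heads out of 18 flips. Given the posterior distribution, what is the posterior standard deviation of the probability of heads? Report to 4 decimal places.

The Beta prior is conjugate to a Binomial/Bernoulli likelihood; the update adds successes to α and failures to β.
Posterior: Beta(α+k, β+n−k) = Beta(8.3+5, 0.9+13) = Beta(13.3, 13.9).
Var = αβ/((α+β)²(α+β+1)) = 13.3·13.9/(27.2²·28.2) = 0.00886093; SD = √0.00886093 = 0.0941.

0.0941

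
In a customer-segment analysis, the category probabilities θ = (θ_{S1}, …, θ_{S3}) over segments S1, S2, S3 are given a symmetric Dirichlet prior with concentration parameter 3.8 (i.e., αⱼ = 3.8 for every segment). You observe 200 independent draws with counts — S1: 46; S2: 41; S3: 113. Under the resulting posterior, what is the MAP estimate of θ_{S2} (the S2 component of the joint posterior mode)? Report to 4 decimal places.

The Dirichlet prior is conjugate to the Multinomial likelihood: each posterior αⱼ = prior αⱼ + observed count nⱼ.
Posterior concentration: (49.8, 44.8, 116.8), total = 211.4.
Joint mode component: (α_{S2}−1)/(Σα−K) = 43.8/208.4 = 0.2102.

0.2102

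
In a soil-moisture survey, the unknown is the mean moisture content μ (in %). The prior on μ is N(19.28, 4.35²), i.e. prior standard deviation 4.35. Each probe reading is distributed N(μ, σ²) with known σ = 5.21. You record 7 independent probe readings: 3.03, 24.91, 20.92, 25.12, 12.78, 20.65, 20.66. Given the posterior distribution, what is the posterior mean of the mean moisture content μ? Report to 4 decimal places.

18.4631

For Normal data with known variance σ², a Normal(μ₀, σ₀²) prior on μ is conjugate. Posterior precision = 1/σ₀² + n/σ²; posterior mean is the precision-weighted average of μ₀ and x̄.
Σxᵢ = 3.03 + 24.91 + 20.92 + 25.12 + 12.78 + 20.65 + 20.66 = 128.07, so n·x̄ = 128.07.
σ₀² = 4.35² = 18.9225, σ² = 5.21² = 27.1441; σ² + n·σ₀² = 27.1441 + 7·18.9225 = 159.6016.
Posterior mean = (μ₀/σ₀² + n·x̄/σ²)/(1/σ₀² + n/σ²) = (σ²·μ₀ + σ₀²·n·x̄)/(σ² + n·σ₀²) = (27.1441·19.28 + 18.9225·128.07)/159.6016 = 2946.742823/159.6016 = 18.4631.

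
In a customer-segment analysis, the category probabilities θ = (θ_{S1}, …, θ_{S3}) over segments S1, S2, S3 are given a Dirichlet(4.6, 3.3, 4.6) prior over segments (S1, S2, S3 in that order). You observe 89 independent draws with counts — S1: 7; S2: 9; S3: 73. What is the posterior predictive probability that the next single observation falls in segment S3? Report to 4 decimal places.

The Dirichlet prior is conjugate to the Multinomial likelihood: each posterior αⱼ = prior αⱼ + observed count nⱼ.
Posterior concentration: (11.6, 12.3, 77.6), total = 101.5.
P(next = S3 | data) = α_{S3}/Σα = 0.7645.

0.7645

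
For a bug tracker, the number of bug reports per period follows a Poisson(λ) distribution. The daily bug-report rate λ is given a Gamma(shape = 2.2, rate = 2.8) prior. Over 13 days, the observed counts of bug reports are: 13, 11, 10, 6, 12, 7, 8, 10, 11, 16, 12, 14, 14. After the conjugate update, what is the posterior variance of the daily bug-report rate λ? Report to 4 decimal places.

0.5856

With a Gamma(shape α, rate β) prior, the Poisson likelihood is conjugate: the posterior is Gamma(α + ΣXᵢ, β + n).
Sum of counts S = 144 over n = 13 days.
Posterior: Gamma(α+S, β+n) = Gamma(2.2+144, 2.8+13) = Gamma(146.2, 15.8).
Var = α/β² = 146.2/15.8² = 0.5856.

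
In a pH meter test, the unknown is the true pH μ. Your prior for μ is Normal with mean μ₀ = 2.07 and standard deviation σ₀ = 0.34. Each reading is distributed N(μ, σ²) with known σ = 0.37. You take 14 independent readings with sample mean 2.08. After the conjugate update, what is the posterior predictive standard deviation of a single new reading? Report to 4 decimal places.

0.3820

For Normal data with known variance σ², a Normal(μ₀, σ₀²) prior on μ is conjugate. Posterior precision = 1/σ₀² + n/σ²; posterior mean is the precision-weighted average of μ₀ and x̄.
σ₀² = 0.34² = 0.1156, σ² = 0.37² = 0.1369; σ² + n·σ₀² = 0.1369 + 14·0.1156 = 1.7553.
Posterior precision = 1/σ₀² + n/σ² = 1/0.1156 + 14/0.1369 = (σ² + n·σ₀²)/(σ₀²σ²) = 1.7553/(0.1156·0.1369); posterior variance σₙ² = σ₀²σ²/(σ² + n·σ₀²) = 0.1156·0.1369/1.7553 = 0.009016.
Predictive variance for one new observation = σₙ² + σ² = 0.1156·0.1369/1.7553 + 0.1369 = σ²·(σ₀² + 1.7553)/1.7553 = 0.1369·1.8709/1.7553 = 0.145916; SD = √(0.1369·1.8709/1.7553) = 0.3820.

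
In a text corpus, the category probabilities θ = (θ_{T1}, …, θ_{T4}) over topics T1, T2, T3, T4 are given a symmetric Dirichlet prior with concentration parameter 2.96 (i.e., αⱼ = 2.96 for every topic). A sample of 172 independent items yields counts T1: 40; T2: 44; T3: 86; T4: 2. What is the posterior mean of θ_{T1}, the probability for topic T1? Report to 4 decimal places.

The Dirichlet prior is conjugate to the Multinomial likelihood: each posterior αⱼ = prior αⱼ + observed count nⱼ.
Posterior concentration: (42.96, 46.96, 88.96, 4.96), total = 183.84.
E[θ_{T1}|data] = α_{T1}/Σα = 42.96/183.84 = 0.2337.

0.2337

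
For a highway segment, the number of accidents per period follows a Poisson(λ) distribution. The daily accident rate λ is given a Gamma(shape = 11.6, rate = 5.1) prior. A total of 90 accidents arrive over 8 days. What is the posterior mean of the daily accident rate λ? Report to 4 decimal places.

With a Gamma(shape α, rate β) prior, the Poisson likelihood is conjugate: the posterior is Gamma(α + ΣXᵢ, β + n).
Posterior: Gamma(α+S, β+n) = Gamma(11.6+90, 5.1+8) = Gamma(101.6, 13.1).
Posterior mean = α/β = 101.6/13.1 = 7.7557.

7.7557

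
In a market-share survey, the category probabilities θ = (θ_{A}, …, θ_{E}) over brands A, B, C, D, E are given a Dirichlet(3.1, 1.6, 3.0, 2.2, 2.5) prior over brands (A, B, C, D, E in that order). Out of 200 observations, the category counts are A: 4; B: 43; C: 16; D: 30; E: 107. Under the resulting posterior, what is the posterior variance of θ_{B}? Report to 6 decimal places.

0.000777

The Dirichlet prior is conjugate to the Multinomial likelihood: each posterior αⱼ = prior αⱼ + observed count nⱼ.
Posterior concentration: (7.1, 44.6, 19.0, 32.2, 109.5), total = 212.4.
Var[θ_j] = α_j(Σα−α_j)/((Σα)²(Σα+1)) = 44.6·167.8/(212.4²·213.4) = 0.000777.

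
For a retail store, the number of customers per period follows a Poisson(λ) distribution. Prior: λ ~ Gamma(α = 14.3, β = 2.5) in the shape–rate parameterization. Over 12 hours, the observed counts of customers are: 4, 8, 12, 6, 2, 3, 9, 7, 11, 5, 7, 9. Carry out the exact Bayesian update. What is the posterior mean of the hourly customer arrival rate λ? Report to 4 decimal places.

With a Gamma(shape α, rate β) prior, the Poisson likelihood is conjugate: the posterior is Gamma(α + ΣXᵢ, β + n).
Sum of counts S = 83 over n = 12 hours.
Posterior: Gamma(α+S, β+n) = Gamma(14.3+83, 2.5+12) = Gamma(97.3, 14.5).
Posterior mean = α/β = 97.3/14.5 = 6.7103.

6.7103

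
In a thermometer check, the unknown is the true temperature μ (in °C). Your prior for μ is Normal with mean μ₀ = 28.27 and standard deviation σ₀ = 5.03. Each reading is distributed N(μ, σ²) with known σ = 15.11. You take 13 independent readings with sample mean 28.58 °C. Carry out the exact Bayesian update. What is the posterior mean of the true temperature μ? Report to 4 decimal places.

For Normal data with known variance σ², a Normal(μ₀, σ₀²) prior on μ is conjugate. Posterior precision = 1/σ₀² + n/σ²; posterior mean is the precision-weighted average of μ₀ and x̄.
n·x̄ = 13·28.58 = 371.54.
σ₀² = 5.03² = 25.3009, σ² = 15.11² = 228.3121; σ² + n·σ₀² = 228.3121 + 13·25.3009 = 557.2238.
Posterior mean = (μ₀/σ₀² + n·x̄/σ²)/(1/σ₀² + n/σ²) = (σ²·μ₀ + σ₀²·n·x̄)/(σ² + n·σ₀²) = (228.3121·28.27 + 25.3009·371.54)/557.2238 = 15854.679453/557.2238 = 28.4530.

28.4530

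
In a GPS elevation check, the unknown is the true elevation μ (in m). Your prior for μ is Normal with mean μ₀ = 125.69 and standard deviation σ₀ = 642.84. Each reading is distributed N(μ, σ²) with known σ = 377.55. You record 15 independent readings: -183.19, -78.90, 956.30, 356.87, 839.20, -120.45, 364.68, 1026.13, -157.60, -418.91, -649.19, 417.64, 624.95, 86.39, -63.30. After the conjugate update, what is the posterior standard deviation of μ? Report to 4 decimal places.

96.3811

For Normal data with known variance σ², a Normal(μ₀, σ₀²) prior on μ is conjugate. Posterior precision = 1/σ₀² + n/σ²; posterior mean is the precision-weighted average of μ₀ and x̄.
σ₀² = 642.84² = 413243.2656, σ² = 377.55² = 142544.0025; σ² + n·σ₀² = 142544.0025 + 15·413243.2656 = 6341192.9865.
Posterior precision = 1/σ₀² + n/σ² = 1/413243.2656 + 15/142544.0025 = (σ² + n·σ₀²)/(σ₀²σ²) = 6341192.9865/(413243.2656·142544.0025); posterior variance σₙ² = σ₀²σ²/(σ² + n·σ₀²) = 413243.2656·142544.0025/6341192.9865 = 9289.316570.
Posterior SD = √σₙ² = √(413243.2656·142544.0025/6341192.9865) = 96.3811.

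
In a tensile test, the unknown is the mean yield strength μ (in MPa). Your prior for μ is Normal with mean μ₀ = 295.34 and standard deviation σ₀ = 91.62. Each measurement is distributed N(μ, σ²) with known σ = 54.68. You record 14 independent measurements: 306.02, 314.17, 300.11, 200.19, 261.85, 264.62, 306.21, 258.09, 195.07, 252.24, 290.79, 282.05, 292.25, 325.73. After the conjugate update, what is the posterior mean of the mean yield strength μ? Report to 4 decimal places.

275.4622

For Normal data with known variance σ², a Normal(μ₀, σ₀²) prior on μ is conjugate. Posterior precision = 1/σ₀² + n/σ²; posterior mean is the precision-weighted average of μ₀ and x̄.
Σxᵢ = 306.02 + 314.17 + 300.11 + 200.19 + 261.85 + 264.62 + 306.21 + 258.09 + 195.07 + 252.24 + 290.79 + 282.05 + 292.25 + 325.73 = 3849.39, so n·x̄ = 3849.39.
σ₀² = 91.62² = 8394.2244, σ² = 54.68² = 2989.9024; σ² + n·σ₀² = 2989.9024 + 14·8394.2244 = 120509.044.
Posterior mean = (μ₀/σ₀² + n·x̄/σ²)/(1/σ₀² + n/σ²) = (σ²·μ₀ + σ₀²·n·x̄)/(σ² + n·σ₀²) = (2989.9024·295.34 + 8394.2244·3849.39)/120509.044 = 33195681.237932/120509.044 = 275.4622.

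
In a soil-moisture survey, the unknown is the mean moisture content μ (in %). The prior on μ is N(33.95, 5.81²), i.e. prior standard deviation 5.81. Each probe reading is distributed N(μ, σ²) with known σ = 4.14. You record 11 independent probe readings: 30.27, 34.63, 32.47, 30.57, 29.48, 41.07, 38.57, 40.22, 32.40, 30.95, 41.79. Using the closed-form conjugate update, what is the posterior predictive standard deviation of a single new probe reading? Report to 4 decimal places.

For Normal data with known variance σ², a Normal(μ₀, σ₀²) prior on μ is conjugate. Posterior precision = 1/σ₀² + n/σ²; posterior mean is the precision-weighted average of μ₀ and x̄.
σ₀² = 5.81² = 33.7561, σ² = 4.14² = 17.1396; σ² + n·σ₀² = 17.1396 + 11·33.7561 = 388.4567.
Posterior precision = 1/σ₀² + n/σ² = 1/33.7561 + 11/17.1396 = (σ² + n·σ₀²)/(σ₀²σ²) = 388.4567/(33.7561·17.1396); posterior variance σₙ² = σ₀²σ²/(σ² + n·σ₀²) = 33.7561·17.1396/388.4567 = 1.489397.
Predictive variance for one new observation = σₙ² + σ² = 33.7561·17.1396/388.4567 + 17.1396 = σ²·(σ₀² + 388.4567)/388.4567 = 17.1396·422.2128/388.4567 = 18.628997; SD = √(17.1396·422.2128/388.4567) = 4.3161.

4.3161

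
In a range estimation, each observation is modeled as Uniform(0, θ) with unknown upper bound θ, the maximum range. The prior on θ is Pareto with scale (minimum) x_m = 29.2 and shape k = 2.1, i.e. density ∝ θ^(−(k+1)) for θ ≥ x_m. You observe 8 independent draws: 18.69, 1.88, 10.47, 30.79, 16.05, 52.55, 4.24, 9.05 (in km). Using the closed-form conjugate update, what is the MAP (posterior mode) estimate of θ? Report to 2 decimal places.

A Pareto(scale x_m, shape k) prior on the upper bound θ of Uniform(0, θ) is conjugate: posterior is Pareto(max(x_m, max xᵢ), k + n).
Sample maximum = 52.55; prior scale x_m = 29.2 → posterior scale = max = 52.55.
Posterior shape = 2.1 + 8 = 10.1.
The Pareto density is decreasing on [x_m, ∞), so the mode is x_m = 52.55.

52.55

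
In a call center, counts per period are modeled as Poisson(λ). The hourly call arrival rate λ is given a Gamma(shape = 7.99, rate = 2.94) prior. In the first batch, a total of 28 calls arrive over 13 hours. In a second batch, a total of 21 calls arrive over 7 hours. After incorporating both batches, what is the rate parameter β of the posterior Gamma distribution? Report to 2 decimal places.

22.94

With a Gamma(shape α, rate β) prior, the Poisson likelihood is conjugate: the posterior is Gamma(α + ΣXᵢ, β + n).
After batch 1: Gamma(α+S, β+n) = Gamma(7.99+28, 2.94+13) = Gamma(35.99, 15.94).
After batch 2: Gamma(α+S, β+n) = Gamma(35.99+21, 15.94+7) = Gamma(56.99, 22.94).
Posterior β = 22.94.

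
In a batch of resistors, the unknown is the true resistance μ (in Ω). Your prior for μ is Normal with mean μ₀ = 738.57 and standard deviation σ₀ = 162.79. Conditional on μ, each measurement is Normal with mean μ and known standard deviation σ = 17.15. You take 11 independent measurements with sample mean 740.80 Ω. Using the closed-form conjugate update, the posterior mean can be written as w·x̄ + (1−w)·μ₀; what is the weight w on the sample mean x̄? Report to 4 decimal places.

0.9990

For Normal data with known variance σ², a Normal(μ₀, σ₀²) prior on μ is conjugate. Posterior precision = 1/σ₀² + n/σ²; posterior mean is the precision-weighted average of μ₀ and x̄.
σ₀² = 162.79² = 26500.5841, σ² = 17.15² = 294.1225. Prior precision 1/σ₀² = 1/26500.5841; data precision n/σ² = 11/294.1225.
w = (n/σ²)/(1/σ₀² + n/σ²) = n·σ₀²/(σ² + n·σ₀²) = 11·26500.5841/(294.1225 + 11·26500.5841) = 291506.4251/291800.5476 = 0.9990.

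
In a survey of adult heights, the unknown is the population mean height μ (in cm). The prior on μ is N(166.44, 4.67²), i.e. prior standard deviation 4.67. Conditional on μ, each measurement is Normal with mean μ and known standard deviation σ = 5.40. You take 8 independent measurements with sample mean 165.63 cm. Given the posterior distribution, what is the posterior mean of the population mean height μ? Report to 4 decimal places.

For Normal data with known variance σ², a Normal(μ₀, σ₀²) prior on μ is conjugate. Posterior precision = 1/σ₀² + n/σ²; posterior mean is the precision-weighted average of μ₀ and x̄.
n·x̄ = 8·165.63 = 1325.04.
σ₀² = 4.67² = 21.8089, σ² = 5.40² = 29.16; σ² + n·σ₀² = 29.16 + 8·21.8089 = 203.6312.
Posterior mean = (μ₀/σ₀² + n·x̄/σ²)/(1/σ₀² + n/σ²) = (σ²·μ₀ + σ₀²·n·x̄)/(σ² + n·σ₀²) = (29.16·166.44 + 21.8089·1325.04)/203.6312 = 33751.055256/203.6312 = 165.7460.

165.7460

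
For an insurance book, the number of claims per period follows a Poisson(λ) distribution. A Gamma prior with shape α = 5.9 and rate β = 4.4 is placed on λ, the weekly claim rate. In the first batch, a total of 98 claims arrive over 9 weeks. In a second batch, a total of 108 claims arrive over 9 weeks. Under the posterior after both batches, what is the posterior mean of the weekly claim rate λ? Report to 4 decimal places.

9.4598

With a Gamma(shape α, rate β) prior, the Poisson likelihood is conjugate: the posterior is Gamma(α + ΣXᵢ, β + n).
After batch 1: Gamma(α+S, β+n) = Gamma(5.9+98, 4.4+9) = Gamma(103.9, 13.4).
After batch 2: Gamma(α+S, β+n) = Gamma(103.9+108, 13.4+9) = Gamma(211.9, 22.4).
Posterior mean = α/β = 211.9/22.4 = 9.4598.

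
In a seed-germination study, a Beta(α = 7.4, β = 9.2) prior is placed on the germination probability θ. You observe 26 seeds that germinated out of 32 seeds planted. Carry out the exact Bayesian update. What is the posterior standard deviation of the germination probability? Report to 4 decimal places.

The Beta prior is conjugate to a Binomial/Bernoulli likelihood; the update adds successes to α and failures to β.
Posterior: Beta(α+k, β+n−k) = Beta(7.4+26, 9.2+6) = Beta(33.4, 15.2).
Var = αβ/((α+β)²(α+β+1)) = 33.4·15.2/(48.6²·49.6) = 0.00433347; SD = √0.00433347 = 0.0658.

0.0658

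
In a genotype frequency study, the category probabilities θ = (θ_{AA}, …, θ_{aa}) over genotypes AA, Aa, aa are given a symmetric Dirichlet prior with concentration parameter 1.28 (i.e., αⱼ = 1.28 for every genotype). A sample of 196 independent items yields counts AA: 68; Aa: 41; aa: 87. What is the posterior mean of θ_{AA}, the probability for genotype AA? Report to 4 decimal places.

The Dirichlet prior is conjugate to the Multinomial likelihood: each posterior αⱼ = prior αⱼ + observed count nⱼ.
Posterior concentration: (69.28, 42.28, 88.28), total = 199.84.
E[θ_{AA}|data] = α_{AA}/Σα = 69.28/199.84 = 0.3467.

0.3467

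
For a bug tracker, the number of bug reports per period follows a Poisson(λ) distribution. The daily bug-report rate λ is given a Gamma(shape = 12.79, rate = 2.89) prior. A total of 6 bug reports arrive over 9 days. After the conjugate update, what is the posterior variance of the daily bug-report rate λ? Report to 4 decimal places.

With a Gamma(shape α, rate β) prior, the Poisson likelihood is conjugate: the posterior is Gamma(α + ΣXᵢ, β + n).
Posterior: Gamma(α+S, β+n) = Gamma(12.79+6, 2.89+9) = Gamma(18.79, 11.89).
Var = α/β² = 18.79/11.89² = 0.1329.

0.1329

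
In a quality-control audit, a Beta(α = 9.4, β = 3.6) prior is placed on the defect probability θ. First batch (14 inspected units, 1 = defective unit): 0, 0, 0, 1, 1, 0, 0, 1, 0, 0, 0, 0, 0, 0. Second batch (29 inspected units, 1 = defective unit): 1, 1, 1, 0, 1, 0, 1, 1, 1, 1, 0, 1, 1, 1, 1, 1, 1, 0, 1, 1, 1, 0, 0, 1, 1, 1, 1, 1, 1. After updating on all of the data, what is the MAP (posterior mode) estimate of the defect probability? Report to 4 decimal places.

0.6370

The Beta prior is conjugate to a Binomial/Bernoulli likelihood; the update adds successes to α and failures to β.
After batch 1: Beta(9.4+3, 3.6+11) = Beta(12.4, 14.6).
After batch 2: Beta(12.4+23, 14.6+6) = Beta(35.4, 20.6).
Mode of Beta(a,b) for a,b>1 is (a−1)/(a+b−2) = 34.4/54.0 = 0.6370.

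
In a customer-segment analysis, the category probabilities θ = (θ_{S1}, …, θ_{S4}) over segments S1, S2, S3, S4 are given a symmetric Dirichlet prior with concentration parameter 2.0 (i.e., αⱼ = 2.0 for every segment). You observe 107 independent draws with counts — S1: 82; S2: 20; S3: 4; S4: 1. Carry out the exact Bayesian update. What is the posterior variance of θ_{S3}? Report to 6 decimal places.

0.000426

The Dirichlet prior is conjugate to the Multinomial likelihood: each posterior αⱼ = prior αⱼ + observed count nⱼ.
Posterior concentration: (84.0, 22.0, 6.0, 3.0), total = 115.0.
Var[θ_j] = α_j(Σα−α_j)/((Σα)²(Σα+1)) = 6.0·109.0/(115.0²·116.0) = 0.000426.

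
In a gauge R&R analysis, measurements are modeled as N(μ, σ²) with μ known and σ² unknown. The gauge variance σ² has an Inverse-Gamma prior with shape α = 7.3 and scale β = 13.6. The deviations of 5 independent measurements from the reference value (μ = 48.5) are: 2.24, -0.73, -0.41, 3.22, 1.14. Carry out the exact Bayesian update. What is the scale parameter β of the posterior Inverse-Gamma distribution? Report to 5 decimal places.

22.29330

With known mean μ and an Inverse-Gamma(α, β) prior on σ², the Normal likelihood is conjugate: posterior is Inv-Gamma(α + n/2, β + Σ(xᵢ−μ)²/2).
Σ(xᵢ−μ)² = (2.24)² + (-0.73)² + (-0.41)² + (3.22)² + (1.14)² = 17.3866.
Posterior: Inv-Gamma(7.3 + 5/2, 13.6 + 17.3866/2) = Inv-Gamma(9.80, 22.29330).
Posterior β = 22.29330.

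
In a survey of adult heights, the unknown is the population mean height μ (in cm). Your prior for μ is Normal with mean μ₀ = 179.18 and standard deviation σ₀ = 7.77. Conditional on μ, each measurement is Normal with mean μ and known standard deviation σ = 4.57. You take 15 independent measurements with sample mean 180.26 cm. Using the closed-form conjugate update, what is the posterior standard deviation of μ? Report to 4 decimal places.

1.1666

For Normal data with known variance σ², a Normal(μ₀, σ₀²) prior on μ is conjugate. Posterior precision = 1/σ₀² + n/σ²; posterior mean is the precision-weighted average of μ₀ and x̄.
σ₀² = 7.77² = 60.3729, σ² = 4.57² = 20.8849; σ² + n·σ₀² = 20.8849 + 15·60.3729 = 926.4784.
Posterior precision = 1/σ₀² + n/σ² = 1/60.3729 + 15/20.8849 = (σ² + n·σ₀²)/(σ₀²σ²) = 926.4784/(60.3729·20.8849); posterior variance σₙ² = σ₀²σ²/(σ² + n·σ₀²) = 60.3729·20.8849/926.4784 = 1.360941.
Posterior SD = √σₙ² = √(60.3729·20.8849/926.4784) = 1.1666.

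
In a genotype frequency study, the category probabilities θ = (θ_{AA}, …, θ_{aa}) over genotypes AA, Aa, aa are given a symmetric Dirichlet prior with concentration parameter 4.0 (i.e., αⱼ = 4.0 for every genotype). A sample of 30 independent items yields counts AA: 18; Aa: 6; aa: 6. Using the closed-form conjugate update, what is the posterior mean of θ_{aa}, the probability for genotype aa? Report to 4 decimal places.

0.2381

The Dirichlet prior is conjugate to the Multinomial likelihood: each posterior αⱼ = prior αⱼ + observed count nⱼ.
Posterior concentration: (22.0, 10.0, 10.0), total = 42.0.
E[θ_{aa}|data] = α_{aa}/Σα = 10.0/42.0 = 0.2381.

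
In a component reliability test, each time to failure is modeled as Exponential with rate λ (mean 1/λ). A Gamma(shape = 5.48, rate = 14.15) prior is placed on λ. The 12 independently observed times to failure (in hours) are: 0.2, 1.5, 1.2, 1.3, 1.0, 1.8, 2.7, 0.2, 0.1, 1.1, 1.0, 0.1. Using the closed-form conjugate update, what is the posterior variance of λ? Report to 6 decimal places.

0.025176

With a Gamma(shape α, rate β) prior on the exponential rate λ, the posterior after n observations with total T = Σxᵢ is Gamma(α+n, β+T).
Sum of observations T = 12.2 hours; n = 12.
Posterior: Gamma(5.48+12, 14.15+12.2) = Gamma(17.48, 26.35).
Var = α/β² = 0.025176.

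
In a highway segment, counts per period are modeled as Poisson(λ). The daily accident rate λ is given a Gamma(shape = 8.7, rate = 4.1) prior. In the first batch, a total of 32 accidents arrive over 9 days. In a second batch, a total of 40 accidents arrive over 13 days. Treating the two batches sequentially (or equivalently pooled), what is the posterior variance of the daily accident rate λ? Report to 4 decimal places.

0.1185

With a Gamma(shape α, rate β) prior, the Poisson likelihood is conjugate: the posterior is Gamma(α + ΣXᵢ, β + n).
After batch 1: Gamma(α+S, β+n) = Gamma(8.7+32, 4.1+9) = Gamma(40.7, 13.1).
After batch 2: Gamma(α+S, β+n) = Gamma(40.7+40, 13.1+13) = Gamma(80.7, 26.1).
Var = α/β² = 80.7/26.1² = 0.1185.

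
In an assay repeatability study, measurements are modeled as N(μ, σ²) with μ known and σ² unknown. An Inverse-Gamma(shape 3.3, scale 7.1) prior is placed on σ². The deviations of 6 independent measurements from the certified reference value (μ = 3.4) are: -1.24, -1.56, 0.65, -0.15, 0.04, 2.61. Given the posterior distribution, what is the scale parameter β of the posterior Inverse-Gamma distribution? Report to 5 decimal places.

12.71495

With known mean μ and an Inverse-Gamma(α, β) prior on σ², the Normal likelihood is conjugate: posterior is Inv-Gamma(α + n/2, β + Σ(xᵢ−μ)²/2).
Σ(xᵢ−μ)² = (-1.24)² + (-1.56)² + (0.65)² + (-0.15)² + (0.04)² + (2.61)² = 11.2299.
Posterior: Inv-Gamma(3.3 + 6/2, 7.1 + 11.2299/2) = Inv-Gamma(6.30, 12.71495).
Posterior β = 12.71495.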